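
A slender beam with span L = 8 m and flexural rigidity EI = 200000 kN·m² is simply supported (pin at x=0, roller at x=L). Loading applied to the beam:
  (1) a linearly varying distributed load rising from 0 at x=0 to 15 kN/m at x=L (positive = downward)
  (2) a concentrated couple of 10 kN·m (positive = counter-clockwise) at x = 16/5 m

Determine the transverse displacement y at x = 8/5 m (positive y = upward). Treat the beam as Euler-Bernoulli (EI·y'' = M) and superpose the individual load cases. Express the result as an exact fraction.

y(8/5) = -10883/9765625 m

Load 1 — triangular load w₀=15 kN/m (0→w₀ over full span):
  y_1 = -w₀x(7L⁴-10L²x²+3x⁴)/(360LEI) = -15·(8/5)·(7·8⁴-10·8²·(8/5)²+3·(8/5)⁴)/(360·8·200000) = -11008/9765625 m
Load 2 — applied couple M₀=10 kN·m at a=16/5 m (b=L-a=24/5):
  y_2 = (M₀x³/(6L)+C₁x)/EI  [x≤a] with C₁=M₀(3b²-L²)/(6L)=16/15 = (10·(8/5)³/(6·8)+(16/15)·(8/5))/200000 = 1/78125 m
Superposition: y = Σ y_i = -10883/9765625 m ≈ -0.001114 m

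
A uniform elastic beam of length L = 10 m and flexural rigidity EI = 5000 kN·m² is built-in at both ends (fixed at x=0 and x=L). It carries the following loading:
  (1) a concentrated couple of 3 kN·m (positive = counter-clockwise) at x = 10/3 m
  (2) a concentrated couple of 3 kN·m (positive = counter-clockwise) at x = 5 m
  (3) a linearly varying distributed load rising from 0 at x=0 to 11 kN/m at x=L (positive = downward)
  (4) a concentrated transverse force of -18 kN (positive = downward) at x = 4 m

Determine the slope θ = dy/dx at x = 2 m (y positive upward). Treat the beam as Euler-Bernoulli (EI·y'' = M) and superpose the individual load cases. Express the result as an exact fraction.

Load 1 — applied couple M₀=3 kN·m at a=10/3 m (b=L-a=20/3):
  θ_1 = (R_Ax²/2 - M_Ax)/EI  [x≤a] with R_A=2/5, M_A=0 = ((2/5)·2²/2 - 0·2)/5000 = 1/6250 rad
Load 2 — applied couple M₀=3 kN·m at a=5 m (b=L-a=5):
  θ_2 = (R_Ax²/2 - M_Ax)/EI  [x≤a] with R_A=9/20, M_A=3/4 = ((9/20)·2²/2 - (3/4)·2)/5000 = -3/25000 rad
Load 3 — triangular load w₀=11 kN/m (0→w₀ over full span):
  θ_3 = -w₀(2x(L-x)(L-2x)(x+2L)+x²(L-x)²)/(120LEI) = -11·(2·2·(10-2)·(10-2·2)·(2+2·10)+2²·(10-2)²)/(120·10·5000) = -77/9375 rad
Load 4 — point force P=-18 kN at a=4 m (b=L-a=6):
  θ_4 = -Pb²x(2aL-(3a+b)x)/(2L³EI)  [x≤a] = -(-18)·6²·2·(2·4·10-(3·4+6)·2)/(2·10³·5000) = 891/156250 rad
Superposition: θ = Σ θ_i = -4633/1875000 rad ≈ -0.002471 rad

θ(2) = -4633/1875000 rad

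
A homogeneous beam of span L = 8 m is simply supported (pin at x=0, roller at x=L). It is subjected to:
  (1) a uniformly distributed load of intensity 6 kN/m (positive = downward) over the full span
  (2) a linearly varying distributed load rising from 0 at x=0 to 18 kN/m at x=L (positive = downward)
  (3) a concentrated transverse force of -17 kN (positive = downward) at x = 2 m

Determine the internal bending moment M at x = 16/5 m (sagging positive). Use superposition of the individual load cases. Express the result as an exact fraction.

M(16/5) = 11274/125 kN·m

Load 1 — uniform load w=6 kN/m over full span:
  M_1 = wx(L-x)/2 = 6·(16/5)·(8-(16/5))/2 = 1152/25 kN·m
Load 2 — triangular load w₀=18 kN/m (0→w₀ over full span):
  M_2 = w₀Lx/6 - w₀x³/(6L) = 18·8·(16/5)/6 - 18·(16/5)³/(6·8) = 8064/125 kN·m
Load 3 — point force P=-17 kN at a=2 m (b=L-a=6):
  M_3 = Pa(L-x)/L  [x>a] = (-17)·2·(8-(16/5))/8 = -102/5 kN·m
Superposition: M = Σ M_i = 11274/125 kN·m ≈ 90.192000 kN·m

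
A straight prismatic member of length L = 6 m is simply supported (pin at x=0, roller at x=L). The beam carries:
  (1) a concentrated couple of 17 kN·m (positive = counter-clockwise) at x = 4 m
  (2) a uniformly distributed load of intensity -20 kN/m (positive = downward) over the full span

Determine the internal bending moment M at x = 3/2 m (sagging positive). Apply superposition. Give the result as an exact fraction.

M(3/2) = -253/4 kN·m

Load 1 — applied couple M₀=17 kN·m at a=4 m (b=L-a=2):
  M_1 = M₀x/L  [x≤a] = 17·(3/2)/6 = 17/4 kN·m
Load 2 — uniform load w=-20 kN/m over full span:
  M_2 = wx(L-x)/2 = (-20)·(3/2)·(6-(3/2))/2 = -135/2 kN·m
Superposition: M = Σ M_i = -253/4 kN·m ≈ -63.250000 kN·m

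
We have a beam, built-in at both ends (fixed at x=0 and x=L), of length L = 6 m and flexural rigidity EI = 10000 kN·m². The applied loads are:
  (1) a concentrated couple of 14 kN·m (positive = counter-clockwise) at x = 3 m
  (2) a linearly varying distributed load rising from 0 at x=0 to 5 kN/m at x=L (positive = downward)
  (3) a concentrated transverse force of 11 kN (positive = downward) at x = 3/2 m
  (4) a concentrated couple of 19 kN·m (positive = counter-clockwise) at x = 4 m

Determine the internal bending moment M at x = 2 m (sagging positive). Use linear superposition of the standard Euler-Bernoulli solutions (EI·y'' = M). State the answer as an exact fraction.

Load 1 — applied couple M₀=14 kN·m at a=3 m (b=L-a=3):
  M_1 = R_Ax - M_A  [x≤a] with R_A=7/2, M_A=7/2 = (7/2)·2 - (7/2) = 7/2 kN·m
Load 2 — triangular load w₀=5 kN/m (0→w₀ over full span):
  M_2 = 3w₀Lx/20 - w₀L²/30 - w₀x³/(6L) = 3·5·6·2/20 - 5·6²/30 - 5·2³/(6·6) = 17/9 kN·m
Load 3 — point force P=11 kN at a=3/2 m (b=L-a=9/2):
  M_3 = Pa²(a+3b)(L-x)/L³ - Pa²b/L²  [x>a] = 11·(3/2)²·((3/2)+3·(9/2))·(6-2)/6³ - 11·(3/2)²·(9/2)/6² = 121/32 kN·m
Load 4 — applied couple M₀=19 kN·m at a=4 m (b=L-a=2):
  M_4 = R_Ax - M_A  [x≤a] with R_A=38/9, M_A=19/3 = (38/9)·2 - (19/3) = 19/9 kN·m
Superposition: M = Σ M_i = 361/32 kN·m ≈ 11.281250 kN·m

M(2) = 361/32 kN·m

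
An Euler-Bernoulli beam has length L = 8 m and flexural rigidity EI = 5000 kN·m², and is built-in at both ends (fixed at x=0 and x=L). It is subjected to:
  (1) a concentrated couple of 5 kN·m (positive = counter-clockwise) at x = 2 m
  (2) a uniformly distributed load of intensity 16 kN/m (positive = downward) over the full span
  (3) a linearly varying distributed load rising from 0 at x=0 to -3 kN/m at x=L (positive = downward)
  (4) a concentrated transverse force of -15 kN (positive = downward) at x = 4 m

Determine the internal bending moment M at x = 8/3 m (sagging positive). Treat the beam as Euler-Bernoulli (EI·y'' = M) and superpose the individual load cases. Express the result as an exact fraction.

M(8/3) = 41563/2160 kN·m

Load 1 — applied couple M₀=5 kN·m at a=2 m (b=L-a=6):
  M_1 = R_Ax - M_A - M₀  [x>a] with R_A=45/64, M_A=-15/16 = (45/64)·(8/3) - (-15/16) - 5 = -35/16 kN·m
Load 2 — uniform load w=16 kN/m over full span:
  M_2 = wLx/2 - wL²/12 - wx²/2 = 16·8·(8/3)/2 - 16·8²/12 - 16·(8/3)²/2 = 256/9 kN·m
Load 3 — triangular load w₀=-3 kN/m (0→w₀ over full span):
  M_3 = 3w₀Lx/20 - w₀L²/30 - w₀x³/(6L) = 3·(-3)·8·(8/3)/20 - (-3)·8²/30 - (-3)·(8/3)³/(6·8) = -272/135 kN·m
Load 4 — point force P=-15 kN at a=4 m (b=L-a=4):
  M_4 = Pb²(3a+b)x/L³ - Pab²/L²  [x≤a] = (-15)·4²·(3·4+4)·(8/3)/8³ - (-15)·4·4²/8² = -5 kN·m
Superposition: M = Σ M_i = 41563/2160 kN·m ≈ 19.242130 kN·m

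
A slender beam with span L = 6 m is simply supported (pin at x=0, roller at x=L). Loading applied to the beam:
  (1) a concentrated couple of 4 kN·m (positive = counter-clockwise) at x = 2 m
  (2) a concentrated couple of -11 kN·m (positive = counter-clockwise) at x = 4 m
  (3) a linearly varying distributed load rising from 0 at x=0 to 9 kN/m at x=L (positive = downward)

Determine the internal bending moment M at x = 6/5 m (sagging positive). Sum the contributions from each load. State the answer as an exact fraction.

Load 1 — applied couple M₀=4 kN·m at a=2 m (b=L-a=4):
  M_1 = M₀x/L  [x≤a] = 4·(6/5)/6 = 4/5 kN·m
Load 2 — applied couple M₀=-11 kN·m at a=4 m (b=L-a=2):
  M_2 = M₀x/L  [x≤a] = (-11)·(6/5)/6 = -11/5 kN·m
Load 3 — triangular load w₀=9 kN/m (0→w₀ over full span):
  M_3 = w₀Lx/6 - w₀x³/(6L) = 9·6·(6/5)/6 - 9·(6/5)³/(6·6) = 1296/125 kN·m
Superposition: M = Σ M_i = 1121/125 kN·m ≈ 8.968000 kN·m

M(6/5) = 1121/125 kN·m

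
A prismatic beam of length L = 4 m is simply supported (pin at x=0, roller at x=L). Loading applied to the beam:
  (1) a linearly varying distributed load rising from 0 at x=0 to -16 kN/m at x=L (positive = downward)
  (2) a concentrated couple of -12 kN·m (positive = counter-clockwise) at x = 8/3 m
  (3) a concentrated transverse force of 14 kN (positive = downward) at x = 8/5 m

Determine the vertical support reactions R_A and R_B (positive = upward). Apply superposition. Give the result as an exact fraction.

Load 1 — triangular load w₀=-16 kN/m (0→w₀ over full span):
  R_A = w₀L/6 = (-16)·4/6 = -32/3 kN
  R_B = w₀L/3 = (-16)·4/3 = -64/3 kN
Load 2 — applied couple M₀=-12 kN·m at a=8/3 m (b=L-a=4/3):
  R_A = M₀/L = (-12)/4 = -3 kN
  R_B = -M₀/L = -(-12)/4 = 3 kN
Load 3 — point force P=14 kN at a=8/5 m (b=L-a=12/5):
  R_A = Pb/L = 14·(12/5)/4 = 42/5 kN
  R_B = Pa/L = 14·(8/5)/4 = 28/5 kN
Superposition: R_A = -79/15 kN, R_B = -191/15 kN

R_A = -79/15 kN, R_B = -191/15 kN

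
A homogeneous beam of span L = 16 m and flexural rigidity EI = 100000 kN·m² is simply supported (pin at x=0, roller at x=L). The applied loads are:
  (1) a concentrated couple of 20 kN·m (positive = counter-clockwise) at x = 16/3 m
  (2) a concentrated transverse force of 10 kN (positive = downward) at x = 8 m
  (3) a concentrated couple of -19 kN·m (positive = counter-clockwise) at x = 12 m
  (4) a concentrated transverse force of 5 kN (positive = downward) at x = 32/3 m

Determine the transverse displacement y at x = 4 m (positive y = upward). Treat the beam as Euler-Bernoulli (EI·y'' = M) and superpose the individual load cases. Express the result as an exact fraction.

y(4) = -2963/506250 m

Load 1 — applied couple M₀=20 kN·m at a=16/3 m (b=L-a=32/3):
  y_1 = (M₀x³/(6L)+C₁x)/EI  [x≤a] with C₁=M₀(3b²-L²)/(6L)=160/9 = (20·4³/(6·16)+(160/9)·4)/100000 = 19/22500 m
Load 2 — point force P=10 kN at a=8 m (b=L-a=8):
  y_2 = -Pbx(L²-b²-x²)/(6LEI)  [x≤a] = -10·8·4·(16²-8²-4²)/(6·16·100000) = -11/1875 m
Load 3 — applied couple M₀=-19 kN·m at a=12 m (b=L-a=4):
  y_3 = (M₀x³/(6L)+C₁x)/EI  [x≤a] with C₁=M₀(3b²-L²)/(6L)=247/6 = ((-19)·4³/(6·16)+(247/6)·4)/100000 = 19/12500 m
Load 4 — point force P=5 kN at a=32/3 m (b=L-a=16/3):
  y_4 = -Pbx(L²-b²-x²)/(6LEI)  [x≤a] = -5·(16/3)·4·(16²-(16/3)²-4²)/(6·16·100000) = -119/50625 m
Superposition: y = Σ y_i = -2963/506250 m ≈ -0.005853 m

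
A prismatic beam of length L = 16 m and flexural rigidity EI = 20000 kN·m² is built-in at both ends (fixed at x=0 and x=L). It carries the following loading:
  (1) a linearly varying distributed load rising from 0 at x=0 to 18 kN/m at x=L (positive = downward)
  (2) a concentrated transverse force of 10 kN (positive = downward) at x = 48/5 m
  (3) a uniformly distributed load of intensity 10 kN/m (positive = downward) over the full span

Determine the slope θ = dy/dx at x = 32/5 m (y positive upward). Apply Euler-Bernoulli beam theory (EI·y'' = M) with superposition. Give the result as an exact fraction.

Load 1 — triangular load w₀=18 kN/m (0→w₀ over full span):
  θ_1 = -w₀(2x(L-x)(L-2x)(x+2L)+x²(L-x)²)/(120LEI) = -18·(2·(32/5)·(16-(32/5))·(16-2·(32/5))·((32/5)+2·16)+(32/5)²·(16-(32/5))²)/(120·16·20000) = -3456/390625 rad
Load 2 — point force P=10 kN at a=48/5 m (b=L-a=32/5):
  θ_2 = -Pb²x(2aL-(3a+b)x)/(2L³EI)  [x≤a] = -10·(32/5)²·(32/5)·(2·(48/5)·16-(3·(48/5)+(32/5))·(32/5))/(2·16³·20000) = -512/390625 rad
Load 3 — uniform load w=10 kN/m over full span:
  θ_3 = -wx(L-x)(L-2x)/(12EI) = -10·(32/5)·(16-(32/5))·(16-2·(32/5))/(12·20000) = -128/15625 rad
Superposition: θ = Σ θ_i = -7168/390625 rad ≈ -0.018350 rad

θ(32/5) = -7168/390625 rad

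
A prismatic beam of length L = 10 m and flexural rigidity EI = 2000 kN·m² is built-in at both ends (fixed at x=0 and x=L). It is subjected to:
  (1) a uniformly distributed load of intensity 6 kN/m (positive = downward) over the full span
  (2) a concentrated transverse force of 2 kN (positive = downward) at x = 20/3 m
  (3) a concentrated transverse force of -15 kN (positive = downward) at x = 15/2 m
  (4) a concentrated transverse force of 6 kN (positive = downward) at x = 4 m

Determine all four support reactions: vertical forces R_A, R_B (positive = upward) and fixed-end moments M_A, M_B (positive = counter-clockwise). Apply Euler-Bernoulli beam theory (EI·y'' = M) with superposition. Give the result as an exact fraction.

Load 1 — uniform load w=6 kN/m over full span:
  R_A = wL/2 = 6·10/2 = 30 kN
  M_A = wL²/12 = 6·10²/12 = 50 kN·m
  R_B = wL/2 = 6·10/2 = 30 kN
  M_B = -wL²/12 = -6·10²/12 = -50 kN·m
Load 2 — point force P=2 kN at a=20/3 m (b=L-a=10/3):
  R_A = Pb²(3a+b)/L³ = 2·(10/3)²·(3·(20/3)+(10/3))/10³ = 14/27 kN
  M_A = Pab²/L² = 2·(20/3)·(10/3)²/10² = 40/27 kN·m
  R_B = Pa²(a+3b)/L³ = 2·(20/3)²·((20/3)+3·(10/3))/10³ = 40/27 kN
  M_B = -Pa²b/L² = -2·(20/3)²·(10/3)/10² = -80/27 kN·m
Load 3 — point force P=-15 kN at a=15/2 m (b=L-a=5/2):
  R_A = Pb²(3a+b)/L³ = (-15)·(5/2)²·(3·(15/2)+(5/2))/10³ = -75/32 kN
  M_A = Pab²/L² = (-15)·(15/2)·(5/2)²/10² = -225/32 kN·m
  R_B = Pa²(a+3b)/L³ = (-15)·(15/2)²·((15/2)+3·(5/2))/10³ = -405/32 kN
  M_B = -Pa²b/L² = -(-15)·(15/2)²·(5/2)/10² = 675/32 kN·m
Load 4 — point force P=6 kN at a=4 m (b=L-a=6):
  R_A = Pb²(3a+b)/L³ = 6·6²·(3·4+6)/10³ = 486/125 kN
  M_A = Pab²/L² = 6·4·6²/10² = 216/25 kN·m
  R_B = Pa²(a+3b)/L³ = 6·4²·(4+3·6)/10³ = 264/125 kN
  M_B = -Pa²b/L² = -6·4²·6/10² = -144/25 kN·m
Superposition: R_A = 3462779/108000 kN, M_A = 1146749/21600 kN·m, R_B = 2261221/108000 kN, M_B = -812791/21600 kN·m

R_A = 3462779/108000 kN, M_A = 1146749/21600 kN·m, R_B = 2261221/108000 kN, M_B = -812791/21600 kN·m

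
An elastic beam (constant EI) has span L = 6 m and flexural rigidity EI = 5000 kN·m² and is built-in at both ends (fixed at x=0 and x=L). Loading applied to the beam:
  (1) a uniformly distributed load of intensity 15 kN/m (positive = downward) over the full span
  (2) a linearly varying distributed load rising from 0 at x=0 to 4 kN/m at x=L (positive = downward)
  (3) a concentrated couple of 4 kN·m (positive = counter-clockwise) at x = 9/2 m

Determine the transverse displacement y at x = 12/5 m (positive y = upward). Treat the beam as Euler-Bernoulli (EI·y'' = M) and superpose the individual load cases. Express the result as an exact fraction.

y(12/5) = -425781/39062500 m

Load 1 — uniform load w=15 kN/m over full span:
  y_1 = -wx²(L-x)²/(24EI) = -15·(12/5)²·(6-(12/5))²/(24·5000) = -729/78125 m
Load 2 — triangular load w₀=4 kN/m (0→w₀ over full span):
  y_2 = -w₀x²(L-x)²(x+2L)/(120LEI) = -4·(12/5)²·(6-(12/5))²·((12/5)+2·6)/(120·6·5000) = -11664/9765625 m
Load 3 — applied couple M₀=4 kN·m at a=9/2 m (b=L-a=3/2):
  y_3 = (R_Ax³/6 - M_Ax²/2)/EI  [x≤a] with R_A=3/4, M_A=5/4 = ((3/4)·(12/5)³/6 - (5/4)·(12/5)²/2)/5000 = -117/312500 m
Superposition: y = Σ y_i = -425781/39062500 m ≈ -0.010900 m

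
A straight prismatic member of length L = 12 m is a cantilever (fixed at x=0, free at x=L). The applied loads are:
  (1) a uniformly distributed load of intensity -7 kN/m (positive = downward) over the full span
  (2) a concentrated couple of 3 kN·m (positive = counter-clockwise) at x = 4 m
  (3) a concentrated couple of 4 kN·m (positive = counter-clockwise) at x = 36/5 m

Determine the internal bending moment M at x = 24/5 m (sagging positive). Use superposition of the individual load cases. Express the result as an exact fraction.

Load 1 — uniform load w=-7 kN/m over full span:
  M_1 = -w(L-x)²/2 = -(-7)·(12-(24/5))²/2 = 4536/25 kN·m
Load 2 — applied couple M₀=3 kN·m at a=4 m (b=L-a=8):
  M_2 = 0  [x>a] = 0 kN·m
Load 3 — applied couple M₀=4 kN·m at a=36/5 m (b=L-a=24/5):
  M_3 = M₀  [x≤a] = 4 = 4 kN·m
Superposition: M = Σ M_i = 4636/25 kN·m ≈ 185.440000 kN·m

M(24/5) = 4636/25 kN·m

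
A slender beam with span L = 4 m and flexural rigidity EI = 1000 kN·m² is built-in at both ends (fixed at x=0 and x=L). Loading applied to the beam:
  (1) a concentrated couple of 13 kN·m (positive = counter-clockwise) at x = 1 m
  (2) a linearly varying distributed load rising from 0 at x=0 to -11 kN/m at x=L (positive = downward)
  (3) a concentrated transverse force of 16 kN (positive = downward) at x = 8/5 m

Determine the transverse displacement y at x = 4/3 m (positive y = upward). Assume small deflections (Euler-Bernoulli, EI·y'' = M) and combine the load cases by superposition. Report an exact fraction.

Load 1 — applied couple M₀=13 kN·m at a=1 m (b=L-a=3):
  y_1 = (R_Ax³/6 - M_Ax²/2 - M₀(x-a)²/2)/EI  [x>a] with R_A=117/32, M_A=-39/16 = ((117/32)·(4/3)³/6 - (-39/16)·(4/3)²/2 - 13·((4/3)-1)²/2)/1000 = 13/4500 m
Load 2 — triangular load w₀=-11 kN/m (0→w₀ over full span):
  y_2 = -w₀x²(L-x)²(x+2L)/(120LEI) = -(-11)·(4/3)²·(4-(4/3))²·((4/3)+2·4)/(120·4·1000) = 1232/455625 m
Load 3 — point force P=16 kN at a=8/5 m (b=L-a=12/5):
  y_3 = -Pb²x²(3aL-(3a+b)x)/(6L³EI)  [x≤a] = -16·(12/5)²·(4/3)²·(3·(8/5)·4-(3·(8/5)+(12/5))·(4/3))/(6·4³·1000) = -64/15625 m
Superposition: y = Σ y_i = 68201/45562500 m ≈ 0.001497 m

y(4/3) = 68201/45562500 m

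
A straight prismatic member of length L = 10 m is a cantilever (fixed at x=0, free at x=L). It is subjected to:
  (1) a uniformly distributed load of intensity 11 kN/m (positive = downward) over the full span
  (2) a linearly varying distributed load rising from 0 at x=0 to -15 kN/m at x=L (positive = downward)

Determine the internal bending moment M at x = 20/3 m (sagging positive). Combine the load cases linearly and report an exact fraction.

Load 1 — uniform load w=11 kN/m over full span:
  M_1 = -w(L-x)²/2 = -11·(10-(20/3))²/2 = -550/9 kN·m
Load 2 — triangular load w₀=-15 kN/m (0→w₀ over full span):
  M_2 = w₀Lx/2 - w₀L²/3 - w₀x³/(6L) = (-15)·10·(20/3)/2 - (-15)·10²/3 - (-15)·(20/3)³/(6·10) = 2000/27 kN·m
Superposition: M = Σ M_i = 350/27 kN·m ≈ 12.962963 kN·m

M(20/3) = 350/27 kN·m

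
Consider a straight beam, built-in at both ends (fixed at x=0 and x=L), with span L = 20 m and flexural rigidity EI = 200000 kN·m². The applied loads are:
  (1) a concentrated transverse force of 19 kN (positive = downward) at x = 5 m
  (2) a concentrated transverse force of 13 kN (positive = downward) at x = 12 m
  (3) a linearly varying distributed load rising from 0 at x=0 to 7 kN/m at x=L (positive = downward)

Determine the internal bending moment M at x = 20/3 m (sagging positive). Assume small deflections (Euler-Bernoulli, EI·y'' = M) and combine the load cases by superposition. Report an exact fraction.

Load 1 — point force P=19 kN at a=5 m (b=L-a=15):
  M_1 = Pa²(a+3b)(L-x)/L³ - Pa²b/L²  [x>a] = 19·5²·(5+3·15)·(20-(20/3))/20³ - 19·5²·15/20² = 1045/48 kN·m
Load 2 — point force P=13 kN at a=12 m (b=L-a=8):
  M_2 = Pb²(3a+b)x/L³ - Pab²/L²  [x≤a] = 13·8²·(3·12+8)·(20/3)/20³ - 13·12·8²/20² = 416/75 kN·m
Load 3 — triangular load w₀=7 kN/m (0→w₀ over full span):
  M_3 = 3w₀Lx/20 - w₀L²/30 - w₀x³/(6L) = 3·7·20·(20/3)/20 - 7·20²/30 - 7·(20/3)³/(6·20) = 2380/81 kN·m
Superposition: M = Σ M_i = 1837087/32400 kN·m ≈ 56.700216 kN·m

M(20/3) = 1837087/32400 kN·m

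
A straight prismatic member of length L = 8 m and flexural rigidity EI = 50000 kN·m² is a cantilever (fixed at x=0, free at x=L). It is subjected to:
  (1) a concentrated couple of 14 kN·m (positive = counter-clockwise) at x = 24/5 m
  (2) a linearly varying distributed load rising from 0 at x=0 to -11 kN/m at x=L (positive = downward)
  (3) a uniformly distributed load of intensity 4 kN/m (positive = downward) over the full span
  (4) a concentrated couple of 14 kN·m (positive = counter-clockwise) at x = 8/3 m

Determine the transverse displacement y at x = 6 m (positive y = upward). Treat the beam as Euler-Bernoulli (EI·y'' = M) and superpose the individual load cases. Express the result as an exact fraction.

y(6) = 799759/22500000 m

Load 1 — applied couple M₀=14 kN·m at a=24/5 m (b=L-a=16/5):
  y_1 = M₀a(2x-a)/(2EI)  [x>a] = 14·(24/5)·(2·6-(24/5))/(2·50000) = 378/78125 m
Load 2 — triangular load w₀=-11 kN/m (0→w₀ over full span):
  y_2 = (w₀Lx³/12-w₀L²x²/6-w₀x⁵/(120L))/EI = ((-11)·8·6³/12-(-11)·8²·6²/6-(-11)·6⁵/(120·8))/50000 = 27291/500000 m
Load 3 — uniform load w=4 kN/m over full span:
  y_3 = -wx²(x²-4Lx+6L²)/(24EI) = -4·6²·(6²-4·8·6+6·8²)/(24·50000) = -171/6250 m
Load 4 — applied couple M₀=14 kN·m at a=8/3 m (b=L-a=16/3):
  y_4 = M₀a(2x-a)/(2EI)  [x>a] = 14·(8/3)·(2·6-(8/3))/(2·50000) = 98/28125 m
Superposition: y = Σ y_i = 799759/22500000 m ≈ 0.035545 m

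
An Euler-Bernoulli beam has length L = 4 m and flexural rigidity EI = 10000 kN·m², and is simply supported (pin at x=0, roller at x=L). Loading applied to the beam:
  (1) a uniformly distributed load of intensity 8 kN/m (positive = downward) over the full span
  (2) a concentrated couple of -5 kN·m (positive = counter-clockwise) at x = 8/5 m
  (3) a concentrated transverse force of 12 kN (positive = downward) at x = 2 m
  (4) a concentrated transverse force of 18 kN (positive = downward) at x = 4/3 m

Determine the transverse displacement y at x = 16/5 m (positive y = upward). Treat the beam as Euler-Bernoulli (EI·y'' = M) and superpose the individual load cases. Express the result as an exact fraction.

y(16/5) = -13033/3515625 m

Load 1 — uniform load w=8 kN/m over full span:
  y_1 = -wx(L³-2Lx²+x³)/(24EI) = -8·(16/5)·(4³-2·4·(16/5)²+(16/5)³)/(24·10000) = -1856/1171875 m
Load 2 — applied couple M₀=-5 kN·m at a=8/5 m (b=L-a=12/5):
  y_2 = (M₀x³/(6L)-M₀(x-a)²/2+C₁x)/EI  [x>a] with C₁=M₀(3b²-L²)/(6L)=-4/15 = ((-5)·(16/5)³/(6·4)-(-5)·((16/5)-(8/5))²/2+(-4/15)·(16/5))/10000 = -2/15625 m
Load 3 — point force P=12 kN at a=2 m (b=L-a=2):
  y_3 = -Pa(L-x)(2Lx-a²-x²)/(6LEI)  [x>a] = -12·2·(4-(16/5))·(2·4·(16/5)-2²-(16/5)²)/(6·4·10000) = -71/78125 m
Load 4 — point force P=18 kN at a=4/3 m (b=L-a=8/3):
  y_4 = -Pa(L-x)(2Lx-a²-x²)/(6LEI)  [x>a] = -18·(4/3)·(4-(16/5))·(2·4·(16/5)-(4/3)²-(16/5)²)/(6·4·10000) = -764/703125 m
Superposition: y = Σ y_i = -13033/3515625 m ≈ -0.003707 m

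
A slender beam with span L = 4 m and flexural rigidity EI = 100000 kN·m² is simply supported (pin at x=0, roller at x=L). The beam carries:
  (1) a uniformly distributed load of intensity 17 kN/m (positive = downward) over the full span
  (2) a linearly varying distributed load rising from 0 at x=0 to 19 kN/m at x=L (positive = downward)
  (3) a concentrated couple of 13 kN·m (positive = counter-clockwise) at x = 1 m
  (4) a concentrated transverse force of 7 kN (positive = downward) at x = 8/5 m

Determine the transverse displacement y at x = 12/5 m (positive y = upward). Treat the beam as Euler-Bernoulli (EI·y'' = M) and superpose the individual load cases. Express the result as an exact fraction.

Load 1 — uniform load w=17 kN/m over full span:
  y_1 = -wx(L³-2Lx²+x³)/(24EI) = -17·(12/5)·(4³-2·4·(12/5)²+(12/5)³)/(24·100000) = -1054/1953125 m
Load 2 — triangular load w₀=19 kN/m (0→w₀ over full span):
  y_2 = -w₀x(7L⁴-10L²x²+3x⁴)/(360LEI) = -19·(12/5)·(7·4⁴-10·4²·(12/5)²+3·(12/5)⁴)/(360·4·100000) = -44992/146484375 m
Load 3 — applied couple M₀=13 kN·m at a=1 m (b=L-a=3):
  y_3 = (M₀x³/(6L)-M₀(x-a)²/2+C₁x)/EI  [x>a] with C₁=M₀(3b²-L²)/(6L)=143/24 = (13·(12/5)³/(6·4)-13·((12/5)-1)²/2+(143/24)·(12/5))/100000 = 1131/12500000 m
Load 4 — point force P=7 kN at a=8/5 m (b=L-a=12/5):
  y_4 = -Pa(L-x)(2Lx-a²-x²)/(6LEI)  [x>a] = -7·(8/5)·(4-(12/5))·(2·4·(12/5)-(8/5)²-(12/5)²)/(6·4·100000) = -476/5859375 m
Superposition: y = Σ y_i = -1308673/1562500000 m ≈ -0.000838 m

y(12/5) = -1308673/1562500000 m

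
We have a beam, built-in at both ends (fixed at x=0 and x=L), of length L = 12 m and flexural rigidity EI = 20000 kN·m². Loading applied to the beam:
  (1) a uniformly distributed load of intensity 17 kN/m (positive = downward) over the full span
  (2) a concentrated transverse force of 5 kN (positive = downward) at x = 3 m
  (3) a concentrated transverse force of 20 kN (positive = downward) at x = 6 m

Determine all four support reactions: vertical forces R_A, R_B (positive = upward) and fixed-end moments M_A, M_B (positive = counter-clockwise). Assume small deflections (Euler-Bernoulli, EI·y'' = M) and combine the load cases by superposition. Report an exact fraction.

R_A = 3719/32 kN, M_A = 3879/16 kN·m, R_B = 3609/32 kN, M_B = -3789/16 kN·m

Load 1 — uniform load w=17 kN/m over full span:
  R_A = wL/2 = 17·12/2 = 102 kN
  M_A = wL²/12 = 17·12²/12 = 204 kN·m
  R_B = wL/2 = 17·12/2 = 102 kN
  M_B = -wL²/12 = -17·12²/12 = -204 kN·m
Load 2 — point force P=5 kN at a=3 m (b=L-a=9):
  R_A = Pb²(3a+b)/L³ = 5·9²·(3·3+9)/12³ = 135/32 kN
  M_A = Pab²/L² = 5·3·9²/12² = 135/16 kN·m
  R_B = Pa²(a+3b)/L³ = 5·3²·(3+3·9)/12³ = 25/32 kN
  M_B = -Pa²b/L² = -5·3²·9/12² = -45/16 kN·m
Load 3 — point force P=20 kN at a=6 m (b=L-a=6):
  R_A = Pb²(3a+b)/L³ = 20·6²·(3·6+6)/12³ = 10 kN
  M_A = Pab²/L² = 20·6·6²/12² = 30 kN·m
  R_B = Pa²(a+3b)/L³ = 20·6²·(6+3·6)/12³ = 10 kN
  M_B = -Pa²b/L² = -20·6²·6/12² = -30 kN·m
Superposition: R_A = 3719/32 kN, M_A = 3879/16 kN·m, R_B = 3609/32 kN, M_B = -3789/16 kN·m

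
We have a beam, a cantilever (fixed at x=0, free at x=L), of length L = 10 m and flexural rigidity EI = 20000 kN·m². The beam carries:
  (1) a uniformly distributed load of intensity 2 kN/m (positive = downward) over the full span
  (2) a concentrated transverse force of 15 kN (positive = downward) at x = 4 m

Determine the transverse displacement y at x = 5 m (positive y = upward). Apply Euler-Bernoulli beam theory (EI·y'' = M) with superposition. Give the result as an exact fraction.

Load 1 — uniform load w=2 kN/m over full span:
  y_1 = -wx²(x²-4Lx+6L²)/(24EI) = -2·5²·(5²-4·10·5+6·10²)/(24·20000) = -17/384 m
Load 2 — point force P=15 kN at a=4 m (b=L-a=6):
  y_2 = -Pa²(3x-a)/(6EI)  [x>a] = -15·4²·(3·5-4)/(6·20000) = -11/500 m
Superposition: y = Σ y_i = -3181/48000 m ≈ -0.066271 m

y(5) = -3181/48000 m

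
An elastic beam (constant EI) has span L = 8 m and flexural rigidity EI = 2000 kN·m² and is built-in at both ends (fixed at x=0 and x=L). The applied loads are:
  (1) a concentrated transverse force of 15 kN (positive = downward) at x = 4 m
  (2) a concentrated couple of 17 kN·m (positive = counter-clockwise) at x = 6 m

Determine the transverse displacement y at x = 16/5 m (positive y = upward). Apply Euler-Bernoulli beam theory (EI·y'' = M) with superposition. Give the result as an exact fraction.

Load 1 — point force P=15 kN at a=4 m (b=L-a=4):
  y_1 = -Pb²x²(3aL-(3a+b)x)/(6L³EI)  [x≤a] = -15·4²·(16/5)²·(3·4·8-(3·4+4)·(16/5))/(6·8³·2000) = -56/3125 m
Load 2 — applied couple M₀=17 kN·m at a=6 m (b=L-a=2):
  y_2 = (R_Ax³/6 - M_Ax²/2)/EI  [x≤a] with R_A=153/64, M_A=85/16 = ((153/64)·(16/5)³/6 - (85/16)·(16/5)²/2)/2000 = -221/31250 m
Superposition: y = Σ y_i = -781/31250 m ≈ -0.024992 m

y(16/5) = -781/31250 m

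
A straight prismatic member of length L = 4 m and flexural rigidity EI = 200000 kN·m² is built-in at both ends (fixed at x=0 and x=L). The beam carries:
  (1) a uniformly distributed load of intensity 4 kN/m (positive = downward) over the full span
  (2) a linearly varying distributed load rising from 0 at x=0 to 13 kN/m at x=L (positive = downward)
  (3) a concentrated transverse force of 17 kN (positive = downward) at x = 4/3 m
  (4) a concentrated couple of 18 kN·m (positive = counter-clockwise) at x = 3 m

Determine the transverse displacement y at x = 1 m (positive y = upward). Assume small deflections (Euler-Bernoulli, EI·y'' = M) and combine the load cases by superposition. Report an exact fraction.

Load 1 — uniform load w=4 kN/m over full span:
  y_1 = -wx²(L-x)²/(24EI) = -4·1²·(4-1)²/(24·200000) = -3/400000 m
Load 2 — triangular load w₀=13 kN/m (0→w₀ over full span):
  y_2 = -w₀x²(L-x)²(x+2L)/(120LEI) = -13·1²·(4-1)²·(1+2·4)/(120·4·200000) = -351/32000000 m
Load 3 — point force P=17 kN at a=4/3 m (b=L-a=8/3):
  y_3 = -Pb²x²(3aL-(3a+b)x)/(6L³EI)  [x≤a] = -17·(8/3)²·1²·(3·(4/3)·4-(3·(4/3)+(8/3))·1)/(6·4³·200000) = -119/8100000 m
Load 4 — applied couple M₀=18 kN·m at a=3 m (b=L-a=1):
  y_4 = (R_Ax³/6 - M_Ax²/2)/EI  [x≤a] with R_A=81/16, M_A=45/8 = ((81/16)·1³/6 - (45/8)·1²/2)/200000 = -63/6400000 m
Superposition: y = Σ y_i = -55733/1296000000 m ≈ -0.000043 m

y(1) = -55733/1296000000 m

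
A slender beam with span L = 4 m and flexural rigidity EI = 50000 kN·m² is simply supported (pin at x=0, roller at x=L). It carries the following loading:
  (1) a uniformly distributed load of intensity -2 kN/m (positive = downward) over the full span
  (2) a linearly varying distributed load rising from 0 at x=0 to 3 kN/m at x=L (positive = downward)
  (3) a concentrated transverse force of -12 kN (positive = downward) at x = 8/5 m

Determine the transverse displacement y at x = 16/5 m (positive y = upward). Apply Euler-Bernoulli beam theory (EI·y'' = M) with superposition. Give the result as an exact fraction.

y(16/5) = 26456/146484375 m

Load 1 — uniform load w=-2 kN/m over full span:
  y_1 = -wx(L³-2Lx²+x³)/(24EI) = -(-2)·(16/5)·(4³-2·4·(16/5)²+(16/5)³)/(24·50000) = 464/5859375 m
Load 2 — triangular load w₀=3 kN/m (0→w₀ over full span):
  y_2 = -w₀x(7L⁴-10L²x²+3x⁴)/(360LEI) = -3·(16/5)·(7·4⁴-10·4²·(16/5)²+3·(16/5)⁴)/(360·4·50000) = -3048/48828125 m
Load 3 — point force P=-12 kN at a=8/5 m (b=L-a=12/5):
  y_3 = -Pa(L-x)(2Lx-a²-x²)/(6LEI)  [x>a] = -(-12)·(8/5)·(4-(16/5))·(2·4·(16/5)-(8/5)²-(16/5)²)/(6·4·50000) = 64/390625 m
Superposition: y = Σ y_i = 26456/146484375 m ≈ 0.000181 m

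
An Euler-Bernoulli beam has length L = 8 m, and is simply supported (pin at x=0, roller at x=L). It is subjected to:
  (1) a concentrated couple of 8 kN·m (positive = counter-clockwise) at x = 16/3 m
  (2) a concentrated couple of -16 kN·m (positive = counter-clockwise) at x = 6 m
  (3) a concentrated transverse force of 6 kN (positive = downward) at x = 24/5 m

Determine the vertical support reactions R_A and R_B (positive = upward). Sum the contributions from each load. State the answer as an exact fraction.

R_A = 7/5 kN, R_B = 23/5 kN

Load 1 — applied couple M₀=8 kN·m at a=16/3 m (b=L-a=8/3):
  R_A = M₀/L = 8/8 = 1 kN
  R_B = -M₀/L = -8/8 = -1 kN
Load 2 — applied couple M₀=-16 kN·m at a=6 m (b=L-a=2):
  R_A = M₀/L = (-16)/8 = -2 kN
  R_B = -M₀/L = -(-16)/8 = 2 kN
Load 3 — point force P=6 kN at a=24/5 m (b=L-a=16/5):
  R_A = Pb/L = 6·(16/5)/8 = 12/5 kN
  R_B = Pa/L = 6·(24/5)/8 = 18/5 kN
Superposition: R_A = 7/5 kN, R_B = 23/5 kN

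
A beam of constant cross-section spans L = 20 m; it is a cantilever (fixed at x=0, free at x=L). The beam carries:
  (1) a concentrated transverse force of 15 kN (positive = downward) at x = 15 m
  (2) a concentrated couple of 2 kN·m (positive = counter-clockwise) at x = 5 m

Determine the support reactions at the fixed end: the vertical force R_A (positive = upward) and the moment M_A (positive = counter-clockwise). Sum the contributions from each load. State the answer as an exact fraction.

Load 1 — point force P=15 kN at a=15 m (b=L-a=5):
  R_A = P = 15 kN
  M_A = Pa = 15·15 = 225 kN·m
Load 2 — applied couple M₀=2 kN·m at a=5 m (b=L-a=15):
  R_A = 0 kN
  M_A = -M₀ = -2 kN·m
Superposition: R_A = 15 kN, M_A = 223 kN·m

R_A = 15 kN, M_A = 223 kN·m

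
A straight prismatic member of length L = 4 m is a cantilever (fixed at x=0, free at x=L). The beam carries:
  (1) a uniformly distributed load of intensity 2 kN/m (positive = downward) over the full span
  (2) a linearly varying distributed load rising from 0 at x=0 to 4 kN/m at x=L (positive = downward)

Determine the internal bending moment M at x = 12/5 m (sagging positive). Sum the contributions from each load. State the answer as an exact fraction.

M(12/5) = -2624/375 kN·m

Load 1 — uniform load w=2 kN/m over full span:
  M_1 = -w(L-x)²/2 = -2·(4-(12/5))²/2 = -64/25 kN·m
Load 2 — triangular load w₀=4 kN/m (0→w₀ over full span):
  M_2 = w₀Lx/2 - w₀L²/3 - w₀x³/(6L) = 4·4·(12/5)/2 - 4·4²/3 - 4·(12/5)³/(6·4) = -1664/375 kN·m
Superposition: M = Σ M_i = -2624/375 kN·m ≈ -6.997333 kN·m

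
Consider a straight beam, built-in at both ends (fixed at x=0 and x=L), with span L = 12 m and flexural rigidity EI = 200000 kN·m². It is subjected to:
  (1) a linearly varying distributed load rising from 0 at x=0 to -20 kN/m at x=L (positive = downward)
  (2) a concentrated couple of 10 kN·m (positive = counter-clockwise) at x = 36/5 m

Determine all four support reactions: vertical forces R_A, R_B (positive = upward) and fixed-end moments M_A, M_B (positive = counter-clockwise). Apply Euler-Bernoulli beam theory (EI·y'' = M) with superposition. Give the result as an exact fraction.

Load 1 — triangular load w₀=-20 kN/m (0→w₀ over full span):
  R_A = 3w₀L/20 = 3·(-20)·12/20 = -36 kN
  M_A = w₀L²/30 = (-20)·12²/30 = -96 kN·m
  R_B = 7w₀L/20 = 7·(-20)·12/20 = -84 kN
  M_B = -w₀L²/20 = -(-20)·12²/20 = 144 kN·m
Load 2 — applied couple M₀=10 kN·m at a=36/5 m (b=L-a=24/5):
  R_A = 6M₀ab/L³ = 6·10·(36/5)·(24/5)/12³ = 6/5 kN
  M_A = M₀b(2a-b)/L² = 10·(24/5)·(2·(36/5)-(24/5))/12² = 16/5 kN·m
  R_B = -6M₀ab/L³ = -6·10·(36/5)·(24/5)/12³ = -6/5 kN
  M_B = M₀a(2b-a)/L² = 10·(36/5)·(2·(24/5)-(36/5))/12² = 6/5 kN·m
Superposition: R_A = -174/5 kN, M_A = -464/5 kN·m, R_B = -426/5 kN, M_B = 726/5 kN·m

R_A = -174/5 kN, M_A = -464/5 kN·m, R_B = -426/5 kN, M_B = 726/5 kN·m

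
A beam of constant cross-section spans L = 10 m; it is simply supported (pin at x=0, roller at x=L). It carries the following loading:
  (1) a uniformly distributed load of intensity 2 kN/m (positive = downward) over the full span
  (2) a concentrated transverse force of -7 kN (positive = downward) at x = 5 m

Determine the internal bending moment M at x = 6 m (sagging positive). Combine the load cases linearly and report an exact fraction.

M(6) = 10 kN·m

Load 1 — uniform load w=2 kN/m over full span:
  M_1 = wx(L-x)/2 = 2·6·(10-6)/2 = 24 kN·m
Load 2 — point force P=-7 kN at a=5 m (b=L-a=5):
  M_2 = Pa(L-x)/L  [x>a] = (-7)·5·(10-6)/10 = -14 kN·m
Superposition: M = Σ M_i = 10 kN·m ≈ 10.000000 kN·m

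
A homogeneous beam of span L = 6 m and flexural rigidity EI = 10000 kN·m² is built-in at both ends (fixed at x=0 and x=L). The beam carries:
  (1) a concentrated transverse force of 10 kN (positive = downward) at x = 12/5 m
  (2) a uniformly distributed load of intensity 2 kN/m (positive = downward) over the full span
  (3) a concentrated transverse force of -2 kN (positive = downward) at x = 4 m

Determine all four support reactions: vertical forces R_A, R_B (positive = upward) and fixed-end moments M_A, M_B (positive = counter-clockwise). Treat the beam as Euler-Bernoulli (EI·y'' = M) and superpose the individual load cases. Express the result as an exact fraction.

R_A = 8074/675 kN, M_A = 3094/225 kN·m, R_B = 5426/675 kN, M_B = -2246/225 kN·m

Load 1 — point force P=10 kN at a=12/5 m (b=L-a=18/5):
  R_A = Pb²(3a+b)/L³ = 10·(18/5)²·(3·(12/5)+(18/5))/6³ = 162/25 kN
  M_A = Pab²/L² = 10·(12/5)·(18/5)²/6² = 216/25 kN·m
  R_B = Pa²(a+3b)/L³ = 10·(12/5)²·((12/5)+3·(18/5))/6³ = 88/25 kN
  M_B = -Pa²b/L² = -10·(12/5)²·(18/5)/6² = -144/25 kN·m
Load 2 — uniform load w=2 kN/m over full span:
  R_A = wL/2 = 2·6/2 = 6 kN
  M_A = wL²/12 = 2·6²/12 = 6 kN·m
  R_B = wL/2 = 2·6/2 = 6 kN
  M_B = -wL²/12 = -2·6²/12 = -6 kN·m
Load 3 — point force P=-2 kN at a=4 m (b=L-a=2):
  R_A = Pb²(3a+b)/L³ = (-2)·2²·(3·4+2)/6³ = -14/27 kN
  M_A = Pab²/L² = (-2)·4·2²/6² = -8/9 kN·m
  R_B = Pa²(a+3b)/L³ = (-2)·4²·(4+3·2)/6³ = -40/27 kN
  M_B = -Pa²b/L² = -(-2)·4²·2/6² = 16/9 kN·m
Superposition: R_A = 8074/675 kN, M_A = 3094/225 kN·m, R_B = 5426/675 kN, M_B = -2246/225 kN·m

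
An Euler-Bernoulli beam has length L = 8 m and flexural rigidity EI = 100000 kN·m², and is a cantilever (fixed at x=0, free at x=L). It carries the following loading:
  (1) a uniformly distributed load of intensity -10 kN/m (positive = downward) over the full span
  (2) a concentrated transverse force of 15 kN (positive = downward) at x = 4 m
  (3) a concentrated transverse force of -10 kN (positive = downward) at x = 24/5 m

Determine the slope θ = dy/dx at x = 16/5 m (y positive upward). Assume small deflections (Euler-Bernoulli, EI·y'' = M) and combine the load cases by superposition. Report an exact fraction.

Load 1 — uniform load w=-10 kN/m over full span:
  θ_1 = -wx(x²-3Lx+3L²)/(6EI) = -(-10)·(16/5)·((16/5)²-3·8·(16/5)+3·8²)/(6·100000) = 1568/234375 rad
Load 2 — point force P=15 kN at a=4 m (b=L-a=4):
  θ_2 = -Px(2a-x)/(2EI)  [x≤a] = -15·(16/5)·(2·4-(16/5))/(2·100000) = -18/15625 rad
Load 3 — point force P=-10 kN at a=24/5 m (b=L-a=16/5):
  θ_3 = -Px(2a-x)/(2EI)  [x≤a] = -(-10)·(16/5)·(2·(24/5)-(16/5))/(2·100000) = 16/15625 rad
Superposition: θ = Σ θ_i = 1538/234375 rad ≈ 0.006562 rad

θ(16/5) = 1538/234375 rad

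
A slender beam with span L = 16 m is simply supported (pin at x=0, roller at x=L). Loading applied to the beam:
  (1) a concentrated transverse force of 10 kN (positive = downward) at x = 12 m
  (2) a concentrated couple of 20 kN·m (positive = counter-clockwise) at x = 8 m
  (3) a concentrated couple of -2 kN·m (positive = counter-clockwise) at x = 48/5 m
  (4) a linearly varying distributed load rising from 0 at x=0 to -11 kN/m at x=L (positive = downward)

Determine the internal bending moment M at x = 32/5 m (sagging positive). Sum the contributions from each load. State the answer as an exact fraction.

M(32/5) = -16812/125 kN·m

Load 1 — point force P=10 kN at a=12 m (b=L-a=4):
  M_1 = Pbx/L  [x≤a] = 10·4·(32/5)/16 = 16 kN·m
Load 2 — applied couple M₀=20 kN·m at a=8 m (b=L-a=8):
  M_2 = M₀x/L  [x≤a] = 20·(32/5)/16 = 8 kN·m
Load 3 — applied couple M₀=-2 kN·m at a=48/5 m (b=L-a=32/5):
  M_3 = M₀x/L  [x≤a] = (-2)·(32/5)/16 = -4/5 kN·m
Load 4 — triangular load w₀=-11 kN/m (0→w₀ over full span):
  M_4 = w₀Lx/6 - w₀x³/(6L) = (-11)·16·(32/5)/6 - (-11)·(32/5)³/(6·16) = -19712/125 kN·m
Superposition: M = Σ M_i = -16812/125 kN·m ≈ -134.496000 kN·m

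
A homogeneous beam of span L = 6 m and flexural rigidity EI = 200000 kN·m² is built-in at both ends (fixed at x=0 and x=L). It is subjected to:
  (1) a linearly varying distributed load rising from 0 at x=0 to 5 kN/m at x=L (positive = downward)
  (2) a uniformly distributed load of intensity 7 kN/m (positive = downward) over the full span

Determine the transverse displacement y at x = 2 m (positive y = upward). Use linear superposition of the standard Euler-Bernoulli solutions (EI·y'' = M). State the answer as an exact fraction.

y(2) = -7/56250 m

Load 1 — triangular load w₀=5 kN/m (0→w₀ over full span):
  y_1 = -w₀x²(L-x)²(x+2L)/(120LEI) = -5·2²·(6-2)²·(2+2·6)/(120·6·200000) = -7/225000 m
Load 2 — uniform load w=7 kN/m over full span:
  y_2 = -wx²(L-x)²/(24EI) = -7·2²·(6-2)²/(24·200000) = -7/75000 m
Superposition: y = Σ y_i = -7/56250 m ≈ -0.000124 m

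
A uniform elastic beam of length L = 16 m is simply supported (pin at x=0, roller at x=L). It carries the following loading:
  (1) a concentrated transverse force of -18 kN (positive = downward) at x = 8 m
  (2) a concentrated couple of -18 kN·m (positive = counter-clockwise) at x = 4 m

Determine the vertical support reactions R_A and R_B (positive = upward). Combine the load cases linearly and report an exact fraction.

Load 1 — point force P=-18 kN at a=8 m (b=L-a=8):
  R_A = Pb/L = (-18)·8/16 = -9 kN
  R_B = Pa/L = (-18)·8/16 = -9 kN
Load 2 — applied couple M₀=-18 kN·m at a=4 m (b=L-a=12):
  R_A = M₀/L = (-18)/16 = -9/8 kN
  R_B = -M₀/L = -(-18)/16 = 9/8 kN
Superposition: R_A = -81/8 kN, R_B = -63/8 kN

R_A = -81/8 kN, R_B = -63/8 kN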